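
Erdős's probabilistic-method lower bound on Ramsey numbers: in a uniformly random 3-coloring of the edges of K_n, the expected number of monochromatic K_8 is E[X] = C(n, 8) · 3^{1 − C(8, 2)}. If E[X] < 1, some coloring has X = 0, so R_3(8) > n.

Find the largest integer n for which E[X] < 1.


We need C(n, 8) · 3^{1 − 28} < 1, i.e. C(n, 8) < 3^{28 − 1} = 7625597484987.
Check values of n near the boundary:
  n = 152: C(152, 8) = 5859727868575; 5859727868575 < 7625597484987? YES
  n = 153: C(153, 8) = 6183023199255; 6183023199255 < 7625597484987? YES
  n = 154: C(154, 8) = 6521818990995; 6521818990995 < 7625597484987? YES
  n = 155: C(155, 8) = 6876747915675; 6876747915675 < 7625597484987? YES
  n = 156: C(156, 8) = 7248464019225; 7248464019225 < 7625597484987? YES
  n = 157: C(157, 8) = 7637643295425; 7637643295425 < 7625597484987? NO
  n = 158: C(158, 8) = 8044984271181; 8044984271181 < 7625597484987? NO
The largest n with C(n, 8) < 7625597484987 is n = 156 (where E[X] = 805384891025/847288609443 ≈ 0.9505). Hence R_3(8) > 156, i.e. R_3(8) ≥ 157.

Largest n = 156; hence R_3(8) > 156.


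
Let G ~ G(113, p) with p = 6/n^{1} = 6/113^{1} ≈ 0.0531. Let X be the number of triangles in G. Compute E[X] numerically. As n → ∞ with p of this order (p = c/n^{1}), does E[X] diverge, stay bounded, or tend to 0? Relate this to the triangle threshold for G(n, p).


Number of potential triangles: C(113, 3) = 234136.
Each occurs with probability p³ ≈ (0.0531)³ ≈ 1.49699e-04.
By linearity: E[X] = C(113, 3)·p³ ≈ 234136 · 1.49699e-04 ≈ 35.050.
Here α = 1, so p = 6/n is exactly at the triangle threshold p ~ 1/n. Asymptotically E[X] → c³/6 = 6³/6 = 36 ≈ 36.000, a bounded constant. In this regime the triangle count is asymptotically Poisson(c³/6).

E[X] ≈ 35.050; in regime p = Θ(1/n^{1}) E[X] stays bounded (at the triangle threshold p ~ 1/n).


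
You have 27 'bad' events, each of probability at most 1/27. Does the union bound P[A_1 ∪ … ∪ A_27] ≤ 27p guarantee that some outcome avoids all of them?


Union bound: P[∪_{i=1}^{27} A_i] ≤ Σ_i P[A_i] ≤ 27·p = 27·(1/27) = 1.
Numerically: 1 ≈ 1.000000.
Is 1 < 1? NO.
Since the bound 1 is ≥ 1, the union bound is uninformative here; it does NOT by itself certify existence.

27·p = 1 ≈ 1.000000; existence NOT certified by the union bound.


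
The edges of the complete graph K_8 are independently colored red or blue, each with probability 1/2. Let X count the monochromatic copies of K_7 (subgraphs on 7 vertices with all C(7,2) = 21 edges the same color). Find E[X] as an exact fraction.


Let X = Σ_S X_S over the C(8, 7) = 8 subsets S of size 7, where X_S = 1 if the K_7 on S is monochromatic.
For a fixed S, the K_7 on S has C(7, 2) = 21 edges. P[all 21 edges red] = (1/2)^21, and likewise for blue, so P[monochromatic] = 2·(1/2)^21 = 2^{1 − 21} = 1/1048576.
By linearity of expectation: E[X] = C(8, 7) · 2^{1 − 21} = 8 · 1/1048576 = 1/131072.
Numerically: E[X] ≈ 0.0000.

E[X] = C(8,7)·2^(1−C(7,2)) = 1/131072 ≈ 0.0000.


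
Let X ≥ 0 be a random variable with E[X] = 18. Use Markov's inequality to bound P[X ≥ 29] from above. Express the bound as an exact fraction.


μ = E[X] = 18, a = 29.
Markov: P[X ≥ 29] ≤ μ/a = (18)/29 = 18/29.
Numerically: ≈ 0.62069.
(Since a = 29 > μ = 18.00000, the bound 18/29 is < 1 and informative.)

P[X ≥ 29] ≤ 18/29 ≈ 0.62069.


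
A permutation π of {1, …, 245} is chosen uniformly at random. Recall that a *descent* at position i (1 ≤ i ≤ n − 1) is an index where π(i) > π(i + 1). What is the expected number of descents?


Write X = Σ X_I over i = 1, …, 244, with X_I the indicator of one descent.
There are 244 indicators.
For each fixed i, the pair (π(i), π(i+1)) is a uniformly random ordered pair of distinct values from {1, …, 245}; by symmetry P[π(i) > π(i+1)] = 1/2.
By linearity: E[X] = 244 · (1/2) = (245 − 1) · (1/2) = 122 ≈ 122.000.

E[X] = 122 = 122.000.


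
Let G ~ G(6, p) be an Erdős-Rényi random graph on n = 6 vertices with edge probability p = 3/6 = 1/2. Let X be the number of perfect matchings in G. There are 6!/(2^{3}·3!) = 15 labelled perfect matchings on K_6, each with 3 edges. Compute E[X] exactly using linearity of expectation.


K_6 has 6!/(2^{3}·3!) = 15 labelled perfect matchings.
For each such perfect matching H, let X_H = 1 if all 3 edges of H are present in G. Then P[X_H = 1] = p^{3} = (1/2)^{3} = 1/8.
By linearity of expectation: E[X] = Σ_H E[X_H] = 15 · p^{3} = 15 · 1/8 = 15/8.
Numerically: E[X] ≈ 1.88.

E[X] = 15 · (1/2)^{3} = 15/8 ≈ 1.88.


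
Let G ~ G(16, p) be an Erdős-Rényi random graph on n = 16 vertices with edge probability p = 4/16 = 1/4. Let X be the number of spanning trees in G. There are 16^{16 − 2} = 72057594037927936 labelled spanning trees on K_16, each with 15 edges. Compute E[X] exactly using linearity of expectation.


K_16 has 16^{16 − 2} = 72057594037927936 labelled spanning trees.
For each such spanning tree H, let X_H = 1 if all 15 edges of H are present in G. Then P[X_H = 1] = p^{15} = (1/4)^{15} = 1/1073741824.
By linearity of expectation: E[X] = Σ_H E[X_H] = 72057594037927936 · p^{15} = 72057594037927936 · 1/1073741824 = 67108864.
Numerically: E[X] ≈ 6.711e+07.

E[X] = 72057594037927936 · (1/4)^{15} = 67108864 ≈ 6.711e+07.


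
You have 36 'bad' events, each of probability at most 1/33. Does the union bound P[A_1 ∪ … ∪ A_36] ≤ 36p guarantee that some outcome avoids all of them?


Union bound: P[∪_{i=1}^{36} A_i] ≤ Σ_i P[A_i] ≤ 36·p = 36·(1/33) = 12/11.
Numerically: 12/11 ≈ 1.0909091.
Is 12/11 < 1? NO.
Since the bound 12/11 is ≥ 1, the union bound is uninformative here; it does NOT by itself certify existence.

36·p = 12/11 ≈ 1.0909091; existence NOT certified by the union bound.


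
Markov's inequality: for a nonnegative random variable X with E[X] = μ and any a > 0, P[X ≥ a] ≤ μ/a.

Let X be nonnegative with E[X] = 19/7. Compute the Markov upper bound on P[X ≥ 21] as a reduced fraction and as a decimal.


μ = E[X] = 19/7, a = 21.
Markov: P[X ≥ 21] ≤ μ/a = (19/7)/21 = 19/147.
Numerically: ≈ 0.1293.
(Since a = 21 > μ = 2.7143, the bound 19/147 is < 1 and informative.)

P[X ≥ 21] ≤ 19/147 ≈ 0.1293.


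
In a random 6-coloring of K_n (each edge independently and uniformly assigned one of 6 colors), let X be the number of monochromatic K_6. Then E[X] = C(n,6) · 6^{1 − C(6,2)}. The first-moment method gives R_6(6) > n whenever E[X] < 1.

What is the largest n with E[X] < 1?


We need C(n, 6) · 6^{1 − 15} < 1, i.e. C(n, 6) < 6^{15 − 1} = 78364164096.
Check values of n near the boundary:
  n = 197: C(197, 6) = 75176946208; 75176946208 < 78364164096? YES
  n = 198: C(198, 6) = 77526225777; 77526225777 < 78364164096? YES
  n = 199: C(199, 6) = 79936367511; 79936367511 < 78364164096? NO
  n = 200: C(200, 6) = 82408626300; 82408626300 < 78364164096? NO
The largest n with C(n, 6) < 78364164096 is n = 198 (where E[X] = 25842075259/26121388032 ≈ 0.989307). Hence R_6(6) > 198, i.e. R_6(6) ≥ 199.

Largest n = 198; hence R_6(6) > 198.


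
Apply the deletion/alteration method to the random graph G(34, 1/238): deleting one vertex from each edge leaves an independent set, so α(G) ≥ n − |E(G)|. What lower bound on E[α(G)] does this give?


E[|E(G)|] = C(34, 2)·p = 561 · (1/238) = 33/14.
E[α(G)] ≥ n − E[|E(G)|] = 34 − 33/14 = 443/14.
Numerically: ≈ 31.642857.
(This is only a lower bound; the true E[α(G)] may be larger.)

E[α(G)] ≥ 443/14 ≈ 31.642857.


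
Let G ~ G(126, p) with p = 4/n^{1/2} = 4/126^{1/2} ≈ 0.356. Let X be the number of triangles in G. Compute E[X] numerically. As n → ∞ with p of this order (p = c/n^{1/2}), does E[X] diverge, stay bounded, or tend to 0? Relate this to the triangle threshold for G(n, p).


Number of potential triangles: C(126, 3) = 325500.
Each occurs with probability p³ ≈ (0.356)³ ≈ 4.52506e-02.
By linearity: E[X] = C(126, 3)·p³ ≈ 325500 · 4.52506e-02 ≈ 14729.064.
Since α = 1/2 < 1, p = c/n^{1/2} ≫ 1/n is above the triangle threshold p ~ 1/n. Asymptotically E[X] ~ (c³/6)·n^{3(1−α)} = (4³/6)·n^{1.5} → ∞; triangles are abundant w.h.p.

E[X] ≈ 14729.064; in regime p = Θ(1/n^{1/2}) E[X] diverges (above the triangle threshold p ~ 1/n).


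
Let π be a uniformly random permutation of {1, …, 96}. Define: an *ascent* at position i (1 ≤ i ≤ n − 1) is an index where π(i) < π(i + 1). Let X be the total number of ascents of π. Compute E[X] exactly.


Write X = Σ X_I over i = 1, …, 95, with X_I the indicator of one ascent.
There are 95 indicators.
For each fixed i, the pair (π(i), π(i+1)) is a uniformly random ordered pair of distinct values from {1, …, 96}; by symmetry P[π(i) < π(i+1)] = 1/2.
By linearity: E[X] = 95 · (1/2) = (96 − 1) · (1/2) = 95/2 ≈ 47.5000.

E[X] = 95/2 = 47.5000.


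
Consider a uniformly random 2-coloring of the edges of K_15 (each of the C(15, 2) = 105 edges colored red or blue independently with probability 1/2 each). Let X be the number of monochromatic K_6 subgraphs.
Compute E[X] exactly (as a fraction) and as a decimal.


Let X = Σ_S X_S over the C(15, 6) = 5005 subsets S of size 6, where X_S = 1 if the K_6 on S is monochromatic.
For a fixed S, the K_6 on S has C(6, 2) = 15 edges. P[all 15 edges red] = (1/2)^15, and likewise for blue, so P[monochromatic] = 2·(1/2)^15 = 2^{1 − 15} = 1/16384.
By linearity of expectation: E[X] = C(15, 6) · 2^{1 − 15} = 5005 · 1/16384 = 5005/16384.
Numerically: E[X] ≈ 0.3055.

E[X] = C(15,6)·2^(1−C(6,2)) = 5005/16384 ≈ 0.3055.


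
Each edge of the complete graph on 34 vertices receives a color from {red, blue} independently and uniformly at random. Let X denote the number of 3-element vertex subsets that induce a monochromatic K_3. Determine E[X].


Let X = Σ_S X_S over the C(34, 3) = 5984 subsets S of size 3, where X_S = 1 if the K_3 on S is monochromatic.
For a fixed S, the K_3 on S has C(3, 2) = 3 edges. P[all 3 edges red] = (1/2)^3, and likewise for blue, so P[monochromatic] = 2·(1/2)^3 = 2^{1 − 3} = 1/4.
By linearity: E[X] = C(34, 3) · 2^{1 − 3} = 5984 · 1/4 = 1496.
Numerically: E[X] ≈ 1496.00000.

E[X] = C(34,3)·2^(1−C(3,2)) = 1496 ≈ 1496.00000.


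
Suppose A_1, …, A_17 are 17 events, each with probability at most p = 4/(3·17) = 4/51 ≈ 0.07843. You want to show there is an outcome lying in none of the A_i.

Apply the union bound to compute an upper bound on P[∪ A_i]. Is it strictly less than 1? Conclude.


Union bound: P[∪_{i=1}^{17} A_i] ≤ Σ_i P[A_i] ≤ 17·p = 17·(4/51) = 4/3.
Numerically: 4/3 ≈ 1.33333.
Is 4/3 < 1? NO.
Since the bound 4/3 is ≥ 1, the union bound is uninformative here; it does NOT by itself certify existence.

17·p = 4/3 ≈ 1.33333; existence NOT certified by the union bound.


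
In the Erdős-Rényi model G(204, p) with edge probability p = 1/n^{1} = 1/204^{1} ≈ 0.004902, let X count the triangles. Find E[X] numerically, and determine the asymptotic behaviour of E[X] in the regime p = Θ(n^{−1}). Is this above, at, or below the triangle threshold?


Number of potential triangles: C(204, 3) = 1394204.
Each occurs with probability p³ ≈ (0.004902)³ ≈ 1.177903e-07.
By linearity: E[X] = C(204, 3)·p³ ≈ 1394204 · 1.177903e-07 ≈ 0.1642.
Here α = 1, so p = 1/n is exactly at the triangle threshold p ~ 1/n. Asymptotically E[X] → c³/6 = 1³/6 = 1/6 ≈ 0.1667, a bounded constant. In this regime the triangle count is asymptotically Poisson(c³/6).

E[X] ≈ 0.1642; in regime p = Θ(1/n^{1}) E[X] stays bounded (at the triangle threshold p ~ 1/n).


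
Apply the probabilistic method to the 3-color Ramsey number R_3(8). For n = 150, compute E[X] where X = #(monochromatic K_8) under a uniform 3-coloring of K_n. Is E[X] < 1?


E[X] = C(150, 8) · 3^{1 − 28} = 5257211409450 · 3^{−27} = 5257211409450/7625597484987.
As a reduced fraction: E[X] = 584134601050/847288609443 ≈ 0.6894.
Is E[X] < 1? YES.
Since E[X] < 1, there exists a 3-coloring of K_{150} with no monochromatic K_8; hence R_3(8) > 150.

E[X] = 584134601050/847288609443 ≈ 0.6894; E[X] < 1, so R_3(8) > 150.


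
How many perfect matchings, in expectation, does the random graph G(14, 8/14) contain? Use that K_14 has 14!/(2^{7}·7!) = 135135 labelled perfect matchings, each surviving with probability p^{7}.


K_14 has 14!/(2^{7}·7!) = 135135 labelled perfect matchings.
For each such perfect matching H, let X_H = 1 if all 7 edges of H are present in G. Then P[X_H = 1] = p^{7} = (4/7)^{7} = 16384/823543.
By linearity of expectation: E[X] = Σ_H E[X_H] = 135135 · p^{7} = 135135 · 16384/823543 = 316293120/117649.
Numerically: E[X] ≈ 2.69e+03.

E[X] = 135135 · (4/7)^{7} = 316293120/117649 ≈ 2.69e+03.


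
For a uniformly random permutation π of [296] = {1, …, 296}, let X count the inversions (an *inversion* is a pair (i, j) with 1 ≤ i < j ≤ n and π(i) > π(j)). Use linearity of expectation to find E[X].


Write X = Σ X_I over the C(296, 2) = 43660 pairs i < j, with X_I the indicator of one inversion.
There are 43660 indicators.
For each fixed pair i < j, the values π(i) and π(j) are two distinct elements of {1, …, 296} in uniformly random order; by symmetry P[π(i) > π(j)] = 1/2.
By linearity: E[X] = 43660 · (1/2) = C(296, 2) · (1/2) = 43660/2 = 21830 ≈ 21830.000000.

E[X] = 21830 = 21830.000000.


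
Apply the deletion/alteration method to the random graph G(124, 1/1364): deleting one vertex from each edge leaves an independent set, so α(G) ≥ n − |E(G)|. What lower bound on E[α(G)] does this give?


E[|E(G)|] = C(124, 2)·p = 7626 · (1/1364) = 123/22.
E[α(G)] ≥ n − E[|E(G)|] = 124 − 123/22 = 2605/22.
Numerically: ≈ 118.40909.
(This is only a lower bound; the true E[α(G)] may be larger.)

E[α(G)] ≥ 2605/22 ≈ 118.40909.


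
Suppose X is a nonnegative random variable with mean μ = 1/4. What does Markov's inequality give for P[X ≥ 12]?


μ = E[X] = 1/4, a = 12.
Markov: P[X ≥ 12] ≤ μ/a = (1/4)/12 = 1/48.
Numerically: ≈ 0.021.
(Since a = 12 > μ = 0.250, the bound 1/48 is < 1 and informative.)

P[X ≥ 12] ≤ 1/48 ≈ 0.021.


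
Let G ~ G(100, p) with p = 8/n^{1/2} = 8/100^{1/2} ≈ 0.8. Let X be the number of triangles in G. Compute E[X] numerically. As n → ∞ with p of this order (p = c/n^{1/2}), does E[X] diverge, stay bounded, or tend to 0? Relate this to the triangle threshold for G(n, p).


Number of potential triangles: C(100, 3) = 161700.
Each occurs with probability p³ ≈ (0.8)³ ≈ 5.12000000e-01.
By linearity: E[X] = C(100, 3)·p³ ≈ 161700 · 5.12000000e-01 ≈ 82790.400000.
Since α = 1/2 < 1, p = c/n^{1/2} ≫ 1/n is above the triangle threshold p ~ 1/n. Asymptotically E[X] ~ (c³/6)·n^{3(1−α)} = (8³/6)·n^{1.5} → ∞; triangles are abundant w.h.p.

E[X] ≈ 82790.400000; in regime p = Θ(1/n^{1/2}) E[X] diverges (above the triangle threshold p ~ 1/n).


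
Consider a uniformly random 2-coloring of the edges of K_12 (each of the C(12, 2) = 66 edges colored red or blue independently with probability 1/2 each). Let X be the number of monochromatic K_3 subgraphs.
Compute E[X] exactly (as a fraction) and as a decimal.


Let X = Σ_S X_S over the C(12, 3) = 220 subsets S of size 3, where X_S = 1 if the K_3 on S is monochromatic.
For a fixed S, the K_3 on S has C(3, 2) = 3 edges. P[all 3 edges red] = (1/2)^3, and likewise for blue, so P[monochromatic] = 2·(1/2)^3 = 2^{1 − 3} = 1/4.
By linearity of expectation: E[X] = C(12, 3) · 2^{1 − 3} = 220 · 1/4 = 55.
Numerically: E[X] ≈ 55.000000.

E[X] = C(12,3)·2^(1−C(3,2)) = 55 ≈ 55.000000.


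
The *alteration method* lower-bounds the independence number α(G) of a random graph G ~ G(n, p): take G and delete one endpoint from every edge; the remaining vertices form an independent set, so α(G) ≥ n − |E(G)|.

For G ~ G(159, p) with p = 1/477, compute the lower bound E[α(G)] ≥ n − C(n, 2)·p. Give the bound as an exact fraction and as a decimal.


E[|E(G)|] = C(159, 2)·p = 12561 · (1/477) = 79/3.
E[α(G)] ≥ n − E[|E(G)|] = 159 − 79/3 = 398/3.
Numerically: ≈ 132.667.
(This is only a lower bound; the true E[α(G)] may be larger.)

E[α(G)] ≥ 398/3 ≈ 132.667.


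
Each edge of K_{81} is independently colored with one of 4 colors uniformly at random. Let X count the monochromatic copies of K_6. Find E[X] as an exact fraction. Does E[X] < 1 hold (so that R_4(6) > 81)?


E[X] = C(81, 6) · 4^{1 − 15} = 324540216 · 4^{−14} = 324540216/268435456.
As a reduced fraction: E[X] = 40567527/33554432 ≈ 1.209.
Is E[X] < 1? NO.
Since E[X] ≥ 1, the first-moment bound is inconclusive at n = 81; it does NOT by itself certify R_4(6) > 81.

E[X] = 40567527/33554432 ≈ 1.209; E[X] ≥ 1; first-moment method inconclusive here.


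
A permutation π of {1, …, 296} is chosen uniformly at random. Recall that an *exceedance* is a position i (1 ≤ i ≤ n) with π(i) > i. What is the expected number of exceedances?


Write X = Σ_{i=1}^{296} X_i, where X_i = 1_{π(i) > i}.
For each fixed i, π(i) is uniform over {1, …, 296} (marginal of a uniform permutation), so P[π(i) > i] = (n − i)/n. Summing: Σ_{i=1}^{296} (n − i)/n = (0 + 1 + … + 295)/296 = 296(296 − 1)/(2·296) = (296 − 1)/2.
Hence E[X] = Σ_{i=1}^{296} (296 − i)/296 = 295/2 ≈ 147.500000.

E[X] = 295/2 = 147.500000.


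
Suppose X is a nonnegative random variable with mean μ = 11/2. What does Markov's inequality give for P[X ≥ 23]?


μ = E[X] = 11/2, a = 23.
Markov: P[X ≥ 23] ≤ μ/a = (11/2)/23 = 11/46.
Numerically: ≈ 0.239130.
(Since a = 23 > μ = 5.500000, the bound 11/46 is < 1 and informative.)

P[X ≥ 23] ≤ 11/46 ≈ 0.239130.


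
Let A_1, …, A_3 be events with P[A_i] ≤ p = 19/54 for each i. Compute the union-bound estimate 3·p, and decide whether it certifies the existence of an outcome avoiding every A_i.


Union bound: P[∪_{i=1}^{3} A_i] ≤ Σ_i P[A_i] ≤ 3·p = 3·(19/54) = 19/18.
Numerically: 19/18 ≈ 1.05556.
Is 19/18 < 1? NO.
Since the bound 19/18 is ≥ 1, the union bound is uninformative here; it does NOT by itself certify existence.

3·p = 19/18 ≈ 1.05556; existence NOT certified by the union bound.


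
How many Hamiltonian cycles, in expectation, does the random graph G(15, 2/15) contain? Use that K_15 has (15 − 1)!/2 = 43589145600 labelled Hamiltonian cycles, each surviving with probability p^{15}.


K_15 has (15 − 1)!/2 = 43589145600 labelled Hamiltonian cycles.
For each such Hamiltonian cycle H, let X_H = 1 if all 15 edges of H are present in G. Then P[X_H = 1] = p^{15} = (2/15)^{15} = 32768/437893890380859375.
By linearity of expectation: E[X] = Σ_H E[X_H] = 43589145600 · p^{15} = 43589145600 · 32768/437893890380859375 = 235115905024/72081298828125.
Numerically: E[X] ≈ 0.00326182.

E[X] = 43589145600 · (2/15)^{15} = 235115905024/72081298828125 ≈ 0.00326182.


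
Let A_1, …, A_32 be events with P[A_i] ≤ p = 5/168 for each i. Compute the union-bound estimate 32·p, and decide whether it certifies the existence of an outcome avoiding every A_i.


Union bound: P[∪_{i=1}^{32} A_i] ≤ Σ_i P[A_i] ≤ 32·p = 32·(5/168) = 20/21.
Numerically: 20/21 ≈ 0.9524.
Is 20/21 < 1? YES.
Since P[∪ A_i] ≤ 20/21 < 1, the complement has P[∩ A_i^c] ≥ 1 − 20/21 = 1/21 > 0, so some outcome avoids every A_i.

32·p = 20/21 ≈ 0.9524; existence CERTIFIED by the union bound.


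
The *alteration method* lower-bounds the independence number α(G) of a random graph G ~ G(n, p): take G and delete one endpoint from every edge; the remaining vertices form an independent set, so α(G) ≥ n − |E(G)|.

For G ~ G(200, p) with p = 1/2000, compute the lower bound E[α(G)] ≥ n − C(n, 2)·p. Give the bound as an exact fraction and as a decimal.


E[|E(G)|] = C(200, 2)·p = 19900 · (1/2000) = 199/20.
E[α(G)] ≥ n − E[|E(G)|] = 200 − 199/20 = 3801/20.
Numerically: ≈ 190.0500.
(This is only a lower bound; the true E[α(G)] may be larger.)

E[α(G)] ≥ 3801/20 ≈ 190.0500.


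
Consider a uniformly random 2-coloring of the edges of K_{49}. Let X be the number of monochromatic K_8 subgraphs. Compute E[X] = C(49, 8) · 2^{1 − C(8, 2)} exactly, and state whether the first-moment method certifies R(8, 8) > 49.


E[X] = C(49, 8) · 2^{1 − 28} = 450978066 · 2^{−27} = 450978066/134217728.
As a reduced fraction: E[X] = 225489033/67108864 ≈ 3.3600484.
Is E[X] < 1? NO.
Since E[X] ≥ 1, the first-moment bound is inconclusive at n = 49; it does NOT by itself certify R(8, 8) > 49.

E[X] = 225489033/67108864 ≈ 3.3600484; E[X] ≥ 1; first-moment method inconclusive here.


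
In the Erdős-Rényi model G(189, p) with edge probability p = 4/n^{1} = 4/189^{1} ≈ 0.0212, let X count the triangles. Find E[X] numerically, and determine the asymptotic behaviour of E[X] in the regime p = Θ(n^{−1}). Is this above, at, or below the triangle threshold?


Number of potential triangles: C(189, 3) = 1107414.
Each occurs with probability p³ ≈ (0.0212)³ ≈ 9.47970e-06.
By linearity: E[X] = C(189, 3)·p³ ≈ 1107414 · 9.47970e-06 ≈ 10.498.
Here α = 1, so p = 4/n is exactly at the triangle threshold p ~ 1/n. Asymptotically E[X] → c³/6 = 4³/6 = 32/3 ≈ 10.667, a bounded constant. In this regime the triangle count is asymptotically Poisson(c³/6).

E[X] ≈ 10.498; in regime p = Θ(1/n^{1}) E[X] stays bounded (at the triangle threshold p ~ 1/n).


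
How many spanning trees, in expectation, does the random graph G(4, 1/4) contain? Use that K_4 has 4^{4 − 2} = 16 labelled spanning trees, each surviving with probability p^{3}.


K_4 has 4^{4 − 2} = 16 labelled spanning trees.
For each such spanning tree H, let X_H = 1 if all 3 edges of H are present in G. Then P[X_H = 1] = p^{3} = (1/4)^{3} = 1/64.
By linearity: E[X] = Σ_H E[X_H] = 16 · p^{3} = 16 · 1/64 = 1/4.
Numerically: E[X] ≈ 0.25.

E[X] = 16 · (1/4)^{3} = 1/4 ≈ 0.25.


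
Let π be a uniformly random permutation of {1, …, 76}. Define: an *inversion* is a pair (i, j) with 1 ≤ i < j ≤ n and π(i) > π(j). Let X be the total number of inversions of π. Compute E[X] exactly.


Write X = Σ X_I over the C(76, 2) = 2850 pairs i < j, with X_I the indicator of one inversion.
There are 2850 indicators.
For each fixed pair i < j, the values π(i) and π(j) are two distinct elements of {1, …, 76} in uniformly random order; by symmetry P[π(i) > π(j)] = 1/2.
By linearity: E[X] = 2850 · (1/2) = C(76, 2) · (1/2) = 2850/2 = 1425 ≈ 1425.00000.

E[X] = 1425 = 1425.00000.


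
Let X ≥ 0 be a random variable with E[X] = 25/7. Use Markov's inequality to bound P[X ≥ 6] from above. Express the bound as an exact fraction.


μ = E[X] = 25/7, a = 6.
Markov: P[X ≥ 6] ≤ μ/a = (25/7)/6 = 25/42.
Numerically: ≈ 0.5952.
(Since a = 6 > μ = 3.5714, the bound 25/42 is < 1 and informative.)

P[X ≥ 6] ≤ 25/42 ≈ 0.5952.


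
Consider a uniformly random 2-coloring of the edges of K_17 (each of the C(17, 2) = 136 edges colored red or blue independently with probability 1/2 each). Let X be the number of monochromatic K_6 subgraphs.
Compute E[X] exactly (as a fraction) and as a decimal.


Let X = Σ_S X_S over the C(17, 6) = 12376 subsets S of size 6, where X_S = 1 if the K_6 on S is monochromatic.
For a fixed S, the K_6 on S has C(6, 2) = 15 edges. P[all 15 edges red] = (1/2)^15, and likewise for blue, so P[monochromatic] = 2·(1/2)^15 = 2^{1 − 15} = 1/16384.
By linearity: E[X] = C(17, 6) · 2^{1 − 15} = 12376 · 1/16384 = 1547/2048.
Numerically: E[X] ≈ 0.755.

E[X] = C(17,6)·2^(1−C(6,2)) = 1547/2048 ≈ 0.755.


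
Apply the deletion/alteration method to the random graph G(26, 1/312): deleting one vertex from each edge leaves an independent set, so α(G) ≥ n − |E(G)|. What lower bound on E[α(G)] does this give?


E[|E(G)|] = C(26, 2)·p = 325 · (1/312) = 25/24.
E[α(G)] ≥ n − E[|E(G)|] = 26 − 25/24 = 599/24.
Numerically: ≈ 24.958.
(This is only a lower bound; the true E[α(G)] may be larger.)

E[α(G)] ≥ 599/24 ≈ 24.958.


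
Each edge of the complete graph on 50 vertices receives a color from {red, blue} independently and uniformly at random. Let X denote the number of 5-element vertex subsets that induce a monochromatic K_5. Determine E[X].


Let X = Σ_S X_S over the C(50, 5) = 2118760 subsets S of size 5, where X_S = 1 if the K_5 on S is monochromatic.
For a fixed S, the K_5 on S has C(5, 2) = 10 edges. P[all 10 edges red] = (1/2)^10, and likewise for blue, so P[monochromatic] = 2·(1/2)^10 = 2^{1 − 10} = 1/512.
By linearity of expectation: E[X] = C(50, 5) · 2^{1 − 10} = 2118760 · 1/512 = 264845/64.
Numerically: E[X] ≈ 4138.20312.

E[X] = C(50,5)·2^(1−C(5,2)) = 264845/64 ≈ 4138.20312.


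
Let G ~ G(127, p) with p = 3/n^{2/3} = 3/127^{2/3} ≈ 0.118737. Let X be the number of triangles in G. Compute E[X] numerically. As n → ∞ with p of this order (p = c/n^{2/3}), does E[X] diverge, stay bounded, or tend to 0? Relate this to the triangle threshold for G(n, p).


Number of potential triangles: C(127, 3) = 333375.
Each occurs with probability p³ ≈ (0.118737)³ ≈ 1.67400335e-03.
By linearity: E[X] = C(127, 3)·p³ ≈ 333375 · 1.67400335e-03 ≈ 558.070866.
Since α = 2/3 < 1, p = c/n^{2/3} ≫ 1/n is above the triangle threshold p ~ 1/n. Asymptotically E[X] ~ (c³/6)·n^{3(1−α)} = (3³/6)·n^{1} → ∞; triangles are abundant w.h.p.

E[X] ≈ 558.070866; in regime p = Θ(1/n^{2/3}) E[X] diverges (above the triangle threshold p ~ 1/n).


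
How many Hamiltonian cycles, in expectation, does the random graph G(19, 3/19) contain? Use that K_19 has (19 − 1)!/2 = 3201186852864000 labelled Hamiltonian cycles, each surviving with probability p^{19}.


K_19 has (19 − 1)!/2 = 3201186852864000 labelled Hamiltonian cycles.
For each such Hamiltonian cycle H, let X_H = 1 if all 19 edges of H are present in G. Then P[X_H = 1] = p^{19} = (3/19)^{19} = 1162261467/1978419655660313589123979.
By linearity: E[X] = Σ_H E[X_H] = 3201186852864000 · p^{19} = 3201186852864000 · 1162261467/1978419655660313589123979 = 3720616127750825791488000/1978419655660313589123979.
Numerically: E[X] ≈ 1.881.

E[X] = 3201186852864000 · (3/19)^{19} = 3720616127750825791488000/1978419655660313589123979 ≈ 1.881.


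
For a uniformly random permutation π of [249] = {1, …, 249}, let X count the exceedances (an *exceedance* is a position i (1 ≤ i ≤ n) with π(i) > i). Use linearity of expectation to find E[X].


Write X = Σ_{i=1}^{249} X_i, where X_i = 1_{π(i) > i}.
For each fixed i, π(i) is uniform over {1, …, 249} (marginal of a uniform permutation), so P[π(i) > i] = (n − i)/n. Summing: Σ_{i=1}^{249} (n − i)/n = (0 + 1 + … + 248)/249 = 249(249 − 1)/(2·249) = (249 − 1)/2.
Hence E[X] = Σ_{i=1}^{249} (249 − i)/249 = 124 ≈ 124.00000.

E[X] = 124 = 124.00000.


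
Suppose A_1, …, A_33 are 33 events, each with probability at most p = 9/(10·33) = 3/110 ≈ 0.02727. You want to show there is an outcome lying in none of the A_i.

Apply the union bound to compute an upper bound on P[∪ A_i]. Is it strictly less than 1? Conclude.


Union bound: P[∪_{i=1}^{33} A_i] ≤ Σ_i P[A_i] ≤ 33·p = 33·(3/110) = 9/10.
Numerically: 9/10 ≈ 0.90000.
Is 9/10 < 1? YES.
Since P[∪ A_i] ≤ 9/10 < 1, the complement has P[∩ A_i^c] ≥ 1 − 9/10 = 1/10 > 0, so some outcome avoids every A_i.

33·p = 9/10 ≈ 0.90000; existence CERTIFIED by the union bound.


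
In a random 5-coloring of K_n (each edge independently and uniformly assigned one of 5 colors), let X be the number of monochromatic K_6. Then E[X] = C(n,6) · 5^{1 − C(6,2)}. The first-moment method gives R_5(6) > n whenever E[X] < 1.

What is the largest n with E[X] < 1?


We need C(n, 6) · 5^{1 − 15} < 1, i.e. C(n, 6) < 5^{15 − 1} = 6103515625.
Check values of n near the boundary:
  n = 128: C(128, 6) = 5423611200; 5423611200 < 6103515625? YES
  n = 129: C(129, 6) = 5688177600; 5688177600 < 6103515625? YES
  n = 130: C(130, 6) = 5963412000; 5963412000 < 6103515625? YES
  n = 131: C(131, 6) = 6249655776; 6249655776 < 6103515625? NO
  n = 132: C(132, 6) = 6547258432; 6547258432 < 6103515625? NO
The largest n with C(n, 6) < 6103515625 is n = 130 (where E[X] = 47707296/48828125 ≈ 0.97705). Hence R_5(6) > 130, i.e. R_5(6) ≥ 131.

Largest n = 130; hence R_5(6) > 130.


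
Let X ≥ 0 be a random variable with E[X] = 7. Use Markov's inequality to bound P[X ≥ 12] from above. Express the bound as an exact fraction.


μ = E[X] = 7, a = 12.
Markov: P[X ≥ 12] ≤ μ/a = (7)/12 = 7/12.
Numerically: ≈ 0.583333.
(Since a = 12 > μ = 7.000000, the bound 7/12 is < 1 and informative.)

P[X ≥ 12] ≤ 7/12 ≈ 0.583333.


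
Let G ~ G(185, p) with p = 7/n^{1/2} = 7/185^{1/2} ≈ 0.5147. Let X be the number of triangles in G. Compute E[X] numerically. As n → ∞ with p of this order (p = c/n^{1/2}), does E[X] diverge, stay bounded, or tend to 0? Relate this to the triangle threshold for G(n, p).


Number of potential triangles: C(185, 3) = 1038220.
Each occurs with probability p³ ≈ (0.5147)³ ≈ 1.363128e-01.
By linearity: E[X] = C(185, 3)·p³ ≈ 1038220 · 1.363128e-01 ≈ 141522.6390.
Since α = 1/2 < 1, p = c/n^{1/2} ≫ 1/n is above the triangle threshold p ~ 1/n. Asymptotically E[X] ~ (c³/6)·n^{3(1−α)} = (7³/6)·n^{1.5} → ∞; triangles are abundant w.h.p.

E[X] ≈ 141522.6390; in regime p = Θ(1/n^{1/2}) E[X] diverges (above the triangle threshold p ~ 1/n).


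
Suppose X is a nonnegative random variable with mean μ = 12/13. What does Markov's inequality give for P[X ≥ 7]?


μ = E[X] = 12/13, a = 7.
Markov: P[X ≥ 7] ≤ μ/a = (12/13)/7 = 12/91.
Numerically: ≈ 0.132.
(Since a = 7 > μ = 0.923, the bound 12/91 is < 1 and informative.)

P[X ≥ 7] ≤ 12/91 ≈ 0.132.


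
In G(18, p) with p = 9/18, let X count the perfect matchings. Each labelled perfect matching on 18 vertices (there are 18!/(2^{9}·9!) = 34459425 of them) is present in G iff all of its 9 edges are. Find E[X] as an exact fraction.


K_18 has 18!/(2^{9}·9!) = 34459425 labelled perfect matchings.
For each such perfect matching H, let X_H = 1 if all 9 edges of H are present in G. Then P[X_H = 1] = p^{9} = (1/2)^{9} = 1/512.
By linearity: E[X] = Σ_H E[X_H] = 34459425 · p^{9} = 34459425 · 1/512 = 34459425/512.
Numerically: E[X] ≈ 67304.

E[X] = 34459425 · (1/2)^{9} = 34459425/512 ≈ 67304.


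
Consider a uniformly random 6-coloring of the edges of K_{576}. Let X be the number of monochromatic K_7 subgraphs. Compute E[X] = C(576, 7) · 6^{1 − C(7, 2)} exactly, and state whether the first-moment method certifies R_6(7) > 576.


E[X] = C(576, 7) · 6^{1 − 21} = 4023771393470400 · 6^{−20} = 4023771393470400/3656158440062976.
As a reduced fraction: E[X] = 6985714224775/6347497291776 ≈ 1.1005.
Is E[X] < 1? NO.
Since E[X] ≥ 1, the first-moment bound is inconclusive at n = 576; it does NOT by itself certify R_6(7) > 576.

E[X] = 6985714224775/6347497291776 ≈ 1.1005; E[X] ≥ 1; first-moment method inconclusive here.


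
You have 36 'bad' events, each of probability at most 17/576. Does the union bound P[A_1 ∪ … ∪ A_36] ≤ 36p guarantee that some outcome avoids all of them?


Union bound: P[∪_{i=1}^{36} A_i] ≤ Σ_i P[A_i] ≤ 36·p = 36·(17/576) = 17/16.
Numerically: 17/16 ≈ 1.062.
Is 17/16 < 1? NO.
Since the bound 17/16 is ≥ 1, the union bound is uninformative here; it does NOT by itself certify existence.

36·p = 17/16 ≈ 1.062; existence NOT certified by the union bound.


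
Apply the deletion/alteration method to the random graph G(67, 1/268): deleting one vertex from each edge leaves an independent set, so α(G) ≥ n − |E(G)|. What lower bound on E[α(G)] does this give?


E[|E(G)|] = C(67, 2)·p = 2211 · (1/268) = 33/4.
E[α(G)] ≥ n − E[|E(G)|] = 67 − 33/4 = 235/4.
Numerically: ≈ 58.75000.
(This is only a lower bound; the true E[α(G)] may be larger.)

E[α(G)] ≥ 235/4 ≈ 58.75000.


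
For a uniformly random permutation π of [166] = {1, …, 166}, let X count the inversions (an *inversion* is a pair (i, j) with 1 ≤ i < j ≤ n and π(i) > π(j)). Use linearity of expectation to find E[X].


Write X = Σ X_I over the C(166, 2) = 13695 pairs i < j, with X_I the indicator of one inversion.
There are 13695 indicators.
For each fixed pair i < j, the values π(i) and π(j) are two distinct elements of {1, …, 166} in uniformly random order; by symmetry P[π(i) > π(j)] = 1/2.
By linearity: E[X] = 13695 · (1/2) = C(166, 2) · (1/2) = 13695/2 = 13695/2 ≈ 6847.500.

E[X] = 13695/2 = 6847.500.


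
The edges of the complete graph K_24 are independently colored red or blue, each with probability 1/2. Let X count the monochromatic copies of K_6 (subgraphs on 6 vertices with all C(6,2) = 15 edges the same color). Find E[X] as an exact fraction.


Let X = Σ_S X_S over the C(24, 6) = 134596 subsets S of size 6, where X_S = 1 if the K_6 on S is monochromatic.
For a fixed S, the K_6 on S has C(6, 2) = 15 edges. P[all 15 edges red] = (1/2)^15, and likewise for blue, so P[monochromatic] = 2·(1/2)^15 = 2^{1 − 15} = 1/16384.
By linearity of expectation: E[X] = C(24, 6) · 2^{1 − 15} = 134596 · 1/16384 = 33649/4096.
Numerically: E[X] ≈ 8.21509.

E[X] = C(24,6)·2^(1−C(6,2)) = 33649/4096 ≈ 8.21509.


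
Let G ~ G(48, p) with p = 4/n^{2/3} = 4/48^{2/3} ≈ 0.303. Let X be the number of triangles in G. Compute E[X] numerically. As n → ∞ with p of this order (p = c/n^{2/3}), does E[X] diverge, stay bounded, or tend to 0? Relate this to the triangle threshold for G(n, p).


Number of potential triangles: C(48, 3) = 17296.
Each occurs with probability p³ ≈ (0.303)³ ≈ 2.77778e-02.
By linearity: E[X] = C(48, 3)·p³ ≈ 17296 · 2.77778e-02 ≈ 480.444.
Since α = 2/3 < 1, p = c/n^{2/3} ≫ 1/n is above the triangle threshold p ~ 1/n. Asymptotically E[X] ~ (c³/6)·n^{3(1−α)} = (4³/6)·n^{1} → ∞; triangles are abundant w.h.p.

E[X] ≈ 480.444; in regime p = Θ(1/n^{2/3}) E[X] diverges (above the triangle threshold p ~ 1/n).


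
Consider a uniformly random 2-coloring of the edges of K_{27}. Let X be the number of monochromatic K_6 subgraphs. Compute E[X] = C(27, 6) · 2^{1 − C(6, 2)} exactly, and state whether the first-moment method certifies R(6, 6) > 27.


E[X] = C(27, 6) · 2^{1 − 15} = 296010 · 2^{−14} = 296010/16384.
As a reduced fraction: E[X] = 148005/8192 ≈ 18.0670166.
Is E[X] < 1? NO.
Since E[X] ≥ 1, the first-moment bound is inconclusive at n = 27; it does NOT by itself certify R(6, 6) > 27.

E[X] = 148005/8192 ≈ 18.0670166; E[X] ≥ 1; first-moment method inconclusive here.


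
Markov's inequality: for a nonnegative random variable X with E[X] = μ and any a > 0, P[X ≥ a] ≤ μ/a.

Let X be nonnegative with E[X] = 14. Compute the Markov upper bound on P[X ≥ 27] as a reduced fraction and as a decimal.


μ = E[X] = 14, a = 27.
Markov: P[X ≥ 27] ≤ μ/a = (14)/27 = 14/27.
Numerically: ≈ 0.518519.
(Since a = 27 > μ = 14.000000, the bound 14/27 is < 1 and informative.)

P[X ≥ 27] ≤ 14/27 ≈ 0.518519.


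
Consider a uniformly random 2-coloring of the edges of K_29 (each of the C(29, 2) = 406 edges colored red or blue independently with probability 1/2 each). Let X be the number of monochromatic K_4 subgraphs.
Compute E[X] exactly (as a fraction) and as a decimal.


Let X = Σ_S X_S over the C(29, 4) = 23751 subsets S of size 4, where X_S = 1 if the K_4 on S is monochromatic.
For a fixed S, the K_4 on S has C(4, 2) = 6 edges. P[all 6 edges red] = (1/2)^6, and likewise for blue, so P[monochromatic] = 2·(1/2)^6 = 2^{1 − 6} = 1/32.
By linearity of expectation: E[X] = C(29, 4) · 2^{1 − 6} = 23751 · 1/32 = 23751/32.
Numerically: E[X] ≈ 742.2188.

E[X] = C(29,4)·2^(1−C(4,2)) = 23751/32 ≈ 742.2188.


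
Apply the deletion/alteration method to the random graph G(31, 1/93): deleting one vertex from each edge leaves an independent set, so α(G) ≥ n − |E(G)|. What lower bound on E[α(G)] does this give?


E[|E(G)|] = C(31, 2)·p = 465 · (1/93) = 5.
E[α(G)] ≥ n − E[|E(G)|] = 31 − 5 = 26.
Numerically: ≈ 26.000.
(This is only a lower bound; the true E[α(G)] may be larger.)

E[α(G)] ≥ 26 ≈ 26.000.


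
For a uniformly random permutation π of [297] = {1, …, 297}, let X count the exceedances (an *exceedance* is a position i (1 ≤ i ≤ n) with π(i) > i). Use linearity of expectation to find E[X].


Write X = Σ_{i=1}^{297} X_i, where X_i = 1_{π(i) > i}.
For each fixed i, π(i) is uniform over {1, …, 297} (marginal of a uniform permutation), so P[π(i) > i] = (n − i)/n. Summing: Σ_{i=1}^{297} (n − i)/n = (0 + 1 + … + 296)/297 = 297(297 − 1)/(2·297) = (297 − 1)/2.
Hence E[X] = Σ_{i=1}^{297} (297 − i)/297 = 148 ≈ 148.0000.

E[X] = 148 = 148.0000.


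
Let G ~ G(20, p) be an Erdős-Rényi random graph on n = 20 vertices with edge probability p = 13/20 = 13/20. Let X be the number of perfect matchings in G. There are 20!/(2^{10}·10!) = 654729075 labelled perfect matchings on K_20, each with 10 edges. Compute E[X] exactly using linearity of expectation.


K_20 has 20!/(2^{10}·10!) = 654729075 labelled perfect matchings.
For each such perfect matching H, let X_H = 1 if all 10 edges of H are present in G. Then P[X_H = 1] = p^{10} = (13/20)^{10} = 137858491849/10240000000000.
By linearity of expectation: E[X] = Σ_H E[X_H] = 654729075 · p^{10} = 654729075 · 137858491849/10240000000000 = 3610398513967632387/409600000000.
Numerically: E[X] ≈ 8.81445e+06.

E[X] = 654729075 · (13/20)^{10} = 3610398513967632387/409600000000 ≈ 8.81445e+06.


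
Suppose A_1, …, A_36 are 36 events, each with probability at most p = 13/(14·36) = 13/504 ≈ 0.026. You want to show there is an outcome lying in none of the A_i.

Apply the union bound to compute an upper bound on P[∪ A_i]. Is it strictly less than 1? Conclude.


Union bound: P[∪_{i=1}^{36} A_i] ≤ Σ_i P[A_i] ≤ 36·p = 36·(13/504) = 13/14.
Numerically: 13/14 ≈ 0.929.
Is 13/14 < 1? YES.
Since P[∪ A_i] ≤ 13/14 < 1, the complement has P[∩ A_i^c] ≥ 1 − 13/14 = 1/14 > 0, so some outcome avoids every A_i.

36·p = 13/14 ≈ 0.929; existence CERTIFIED by the union bound.


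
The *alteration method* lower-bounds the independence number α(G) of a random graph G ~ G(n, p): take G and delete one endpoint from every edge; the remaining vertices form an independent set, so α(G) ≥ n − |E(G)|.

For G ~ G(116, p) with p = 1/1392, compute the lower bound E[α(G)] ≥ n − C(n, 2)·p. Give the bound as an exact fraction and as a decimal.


E[|E(G)|] = C(116, 2)·p = 6670 · (1/1392) = 115/24.
E[α(G)] ≥ n − E[|E(G)|] = 116 − 115/24 = 2669/24.
Numerically: ≈ 111.2083.
(This is only a lower bound; the true E[α(G)] may be larger.)

E[α(G)] ≥ 2669/24 ≈ 111.2083.


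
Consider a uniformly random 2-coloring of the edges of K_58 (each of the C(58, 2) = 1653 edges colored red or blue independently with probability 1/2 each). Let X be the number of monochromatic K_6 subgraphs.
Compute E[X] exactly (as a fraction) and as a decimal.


Let X = Σ_S X_S over the C(58, 6) = 40475358 subsets S of size 6, where X_S = 1 if the K_6 on S is monochromatic.
For a fixed S, the K_6 on S has C(6, 2) = 15 edges. P[all 15 edges red] = (1/2)^15, and likewise for blue, so P[monochromatic] = 2·(1/2)^15 = 2^{1 − 15} = 1/16384.
By linearity of expectation: E[X] = C(58, 6) · 2^{1 − 15} = 40475358 · 1/16384 = 20237679/8192.
Numerically: E[X] ≈ 2470.420.

E[X] = C(58,6)·2^(1−C(6,2)) = 20237679/8192 ≈ 2470.420.


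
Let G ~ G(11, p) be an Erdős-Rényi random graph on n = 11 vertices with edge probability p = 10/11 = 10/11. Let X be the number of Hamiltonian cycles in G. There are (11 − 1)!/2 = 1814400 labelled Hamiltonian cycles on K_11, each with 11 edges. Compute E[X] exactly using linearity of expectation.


K_11 has (11 − 1)!/2 = 1814400 labelled Hamiltonian cycles.
For each such Hamiltonian cycle H, let X_H = 1 if all 11 edges of H are present in G. Then P[X_H = 1] = p^{11} = (10/11)^{11} = 100000000000/285311670611.
By linearity: E[X] = Σ_H E[X_H] = 1814400 · p^{11} = 1814400 · 100000000000/285311670611 = 181440000000000000/285311670611.
Numerically: E[X] ≈ 6.3594e+05.

E[X] = 1814400 · (10/11)^{11} = 181440000000000000/285311670611 ≈ 6.3594e+05.
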